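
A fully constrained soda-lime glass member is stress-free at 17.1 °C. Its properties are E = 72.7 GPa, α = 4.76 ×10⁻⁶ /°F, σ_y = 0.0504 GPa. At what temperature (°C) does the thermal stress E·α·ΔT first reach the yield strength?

α = 4.76×10⁻⁶/°F × 9/5 = 8.57×10⁻⁶/K.
σ_y = 0.0504 GPa = 50.40 MPa.
E·α·ΔT = 50.40 MPa ⇒ ΔT = 50.40 / (72.70×10³ × 8.57×10⁻⁶) = 80.91 K.
T = 17.1 + 80.91 = 98.01 °C.

98.0 °C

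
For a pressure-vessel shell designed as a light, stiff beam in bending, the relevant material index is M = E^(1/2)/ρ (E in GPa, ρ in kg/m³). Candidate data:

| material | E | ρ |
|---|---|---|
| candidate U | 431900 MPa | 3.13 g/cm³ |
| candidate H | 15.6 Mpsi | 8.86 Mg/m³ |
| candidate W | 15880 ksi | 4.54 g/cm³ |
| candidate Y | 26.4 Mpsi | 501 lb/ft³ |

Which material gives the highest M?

candidate U

Convert each candidate to consistent units, then evaluate M:
  candidate U: E = 431.9 GPa, ρ = 3130 kg/m³
  candidate H: E = 107.6 GPa, ρ = 8860 kg/m³
  candidate W: E = 109.5 GPa, ρ = 4540 kg/m³
  candidate Y: E = 182.0 GPa, ρ = 8025 kg/m³
  candidate U: M = 6.64×10⁻³
  candidate W: M = 2.30×10⁻³
  candidate Y: M = 1.68×10⁻³
  candidate H: M = 1.17×10⁻³
The maximum is for candidate U.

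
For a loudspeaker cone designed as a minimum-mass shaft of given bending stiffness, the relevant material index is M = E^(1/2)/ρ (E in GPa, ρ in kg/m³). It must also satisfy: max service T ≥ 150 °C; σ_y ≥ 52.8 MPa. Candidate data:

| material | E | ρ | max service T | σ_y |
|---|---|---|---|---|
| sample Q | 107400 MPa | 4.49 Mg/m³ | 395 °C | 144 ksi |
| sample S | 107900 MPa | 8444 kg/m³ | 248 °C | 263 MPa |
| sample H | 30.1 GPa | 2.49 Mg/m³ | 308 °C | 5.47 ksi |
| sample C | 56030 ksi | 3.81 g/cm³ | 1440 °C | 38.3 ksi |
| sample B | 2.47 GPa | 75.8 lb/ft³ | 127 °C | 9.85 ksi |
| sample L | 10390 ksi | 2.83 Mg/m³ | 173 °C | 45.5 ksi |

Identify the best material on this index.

sample C

Screen on constraints: max service T ≥ 150 °C; σ_y ≥ 52.8 MPa. Survivors: sample Q, sample S, sample C, sample L.
Convert each candidate to consistent units, then evaluate M:
  sample Q: E = 107.4 GPa, ρ = 4490 kg/m³
  sample S: E = 107.9 GPa, ρ = 8444 kg/m³
  sample C: E = 386.3 GPa, ρ = 3810 kg/m³
  sample L: E = 71.64 GPa, ρ = 2830 kg/m³
  sample C: M = 5.16×10⁻³
  sample L: M = 2.99×10⁻³
  sample Q: M = 2.31×10⁻³
  sample S: M = 1.23×10⁻³
Sample C has the largest M.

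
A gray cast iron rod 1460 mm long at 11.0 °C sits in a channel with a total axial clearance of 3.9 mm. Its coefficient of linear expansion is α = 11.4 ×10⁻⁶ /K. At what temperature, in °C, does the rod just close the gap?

α·L₀·ΔT = 3.9 mm ⇒ ΔT = 3.9 / (11.4×10⁻⁶ × 1460.0) = 234.3 K.
T = 11.0 + 234.3 = 245.3 °C.

245 °C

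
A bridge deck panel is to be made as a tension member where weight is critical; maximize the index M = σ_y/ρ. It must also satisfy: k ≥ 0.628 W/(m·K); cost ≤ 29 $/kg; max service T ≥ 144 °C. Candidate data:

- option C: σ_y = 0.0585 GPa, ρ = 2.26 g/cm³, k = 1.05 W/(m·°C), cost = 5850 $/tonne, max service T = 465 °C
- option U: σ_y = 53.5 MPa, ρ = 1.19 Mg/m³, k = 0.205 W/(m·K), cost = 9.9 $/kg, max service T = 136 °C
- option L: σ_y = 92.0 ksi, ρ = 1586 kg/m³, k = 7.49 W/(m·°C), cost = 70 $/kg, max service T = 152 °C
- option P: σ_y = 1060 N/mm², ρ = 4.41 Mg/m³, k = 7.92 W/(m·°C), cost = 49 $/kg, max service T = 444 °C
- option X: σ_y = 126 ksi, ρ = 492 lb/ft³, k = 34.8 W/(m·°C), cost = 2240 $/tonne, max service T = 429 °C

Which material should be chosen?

Screen on constraints: k ≥ 0.628 W/(m·K); cost ≤ 29 $/kg; max service T ≥ 144 °C. Survivors: option C, option X.
After converting to SI:
  option C: σ_y = 58.50 MPa, ρ = 2260 kg/m³
  option X: σ_y = 868.7 MPa, ρ = 7881 kg/m³
  option X: M = 110 kN·m/kg
  option C: M = 25.9 kN·m/kg
Highest index: option X.

option X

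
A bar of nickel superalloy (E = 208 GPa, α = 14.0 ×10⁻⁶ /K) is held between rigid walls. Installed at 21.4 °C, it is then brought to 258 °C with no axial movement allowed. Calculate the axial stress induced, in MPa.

ΔT = 236.6 K. Constrained thermal stress σ = E·α·ΔT = 208.0×10³ MPa × 14.0×10⁻⁶ × 236.6 = 689 MPa (compressive).

689 MPa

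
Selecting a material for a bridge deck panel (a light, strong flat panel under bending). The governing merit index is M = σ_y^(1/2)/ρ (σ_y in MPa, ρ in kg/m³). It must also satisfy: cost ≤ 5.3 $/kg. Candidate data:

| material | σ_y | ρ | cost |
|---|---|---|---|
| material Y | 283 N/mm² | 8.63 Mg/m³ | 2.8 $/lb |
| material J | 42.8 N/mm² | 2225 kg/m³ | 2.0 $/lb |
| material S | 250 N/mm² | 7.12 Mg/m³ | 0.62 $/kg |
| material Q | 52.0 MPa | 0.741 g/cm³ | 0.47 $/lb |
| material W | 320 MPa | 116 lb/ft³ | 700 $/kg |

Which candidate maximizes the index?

material Q

Screen on constraints: cost ≤ 5.3 $/kg. Survivors: material J, material S, material Q.
Normalizing units and computing the index:
  material J: σ_y = 42.80 MPa, ρ = 2225 kg/m³
  material S: σ_y = 250.0 MPa, ρ = 7120 kg/m³
  material Q: σ_y = 52.00 MPa, ρ = 741.0 kg/m³
  material Q: M = 9.73×10⁻³
  material J: M = 2.94×10⁻³
  material S: M = 2.22×10⁻³
Material Q has the largest M.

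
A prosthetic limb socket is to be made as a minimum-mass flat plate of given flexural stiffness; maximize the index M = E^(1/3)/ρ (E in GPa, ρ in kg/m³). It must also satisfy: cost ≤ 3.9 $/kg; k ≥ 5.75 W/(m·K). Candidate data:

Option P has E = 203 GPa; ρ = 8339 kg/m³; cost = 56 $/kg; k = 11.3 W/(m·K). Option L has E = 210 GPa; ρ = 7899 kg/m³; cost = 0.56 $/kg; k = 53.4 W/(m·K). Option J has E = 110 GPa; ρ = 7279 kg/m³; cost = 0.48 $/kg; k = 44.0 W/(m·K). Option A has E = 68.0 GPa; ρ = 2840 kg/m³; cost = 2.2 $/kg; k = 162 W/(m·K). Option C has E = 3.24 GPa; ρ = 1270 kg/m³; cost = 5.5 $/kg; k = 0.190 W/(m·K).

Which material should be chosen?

option A

Screen on constraints: cost ≤ 3.9 $/kg; k ≥ 5.75 W/(m·K). Survivors: option L, option J, option A.
Computing M directly (units already consistent):
  option A: M = 1.44×10⁻³
  option L: M = 0.752×10⁻³
  option J: M = 0.658×10⁻³
Option A has the largest M.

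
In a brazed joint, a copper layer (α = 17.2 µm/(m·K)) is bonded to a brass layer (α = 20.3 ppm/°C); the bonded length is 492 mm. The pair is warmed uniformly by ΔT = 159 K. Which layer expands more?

α(copper) = 17.2×10⁻⁶/K vs α(brass) = 20.3×10⁻⁶/K.
Higher α expands more for the same ΔT: brass.

brass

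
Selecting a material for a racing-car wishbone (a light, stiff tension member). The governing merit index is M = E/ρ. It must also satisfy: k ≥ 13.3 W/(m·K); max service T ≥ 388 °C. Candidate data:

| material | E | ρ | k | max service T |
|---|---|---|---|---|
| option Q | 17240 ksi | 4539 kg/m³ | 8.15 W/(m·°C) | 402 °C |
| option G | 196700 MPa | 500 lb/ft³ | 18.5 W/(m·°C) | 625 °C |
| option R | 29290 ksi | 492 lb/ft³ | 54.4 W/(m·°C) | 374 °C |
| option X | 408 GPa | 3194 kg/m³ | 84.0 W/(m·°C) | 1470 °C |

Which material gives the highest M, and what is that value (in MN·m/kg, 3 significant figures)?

Screen on constraints: k ≥ 13.3 W/(m·K); max service T ≥ 388 °C. Survivors: option G, option X.
Putting every candidate on a common basis:
  option G: E = 196.7 GPa, ρ = 8009 kg/m³
  option X: E = 408.0 GPa, ρ = 3194 kg/m³
  option X: M = 128 MN·m/kg
  option G: M = 24.6 MN·m/kg
Option X ranks first.

option X, M = 128 MN·m/kg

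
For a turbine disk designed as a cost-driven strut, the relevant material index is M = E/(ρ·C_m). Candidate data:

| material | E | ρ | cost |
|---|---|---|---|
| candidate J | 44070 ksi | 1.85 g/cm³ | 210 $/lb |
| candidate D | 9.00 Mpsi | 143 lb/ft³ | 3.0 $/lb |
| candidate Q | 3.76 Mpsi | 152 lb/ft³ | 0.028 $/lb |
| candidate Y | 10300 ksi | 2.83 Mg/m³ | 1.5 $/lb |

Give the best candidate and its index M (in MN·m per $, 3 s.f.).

Normalizing units and computing the index:
  candidate J: E = 303.9 GPa, ρ = 1850 kg/m³, cost = 463.0 $/kg
  candidate D: E = 62.05 GPa, ρ = 2291 kg/m³, cost = 6.614 $/kg
  candidate Q: E = 25.92 GPa, ρ = 2435 kg/m³, cost = 0.06173 $/kg
  candidate Y: E = 71.02 GPa, ρ = 2830 kg/m³, cost = 3.307 $/kg
  candidate Q: M = 172 MN·m per $
  candidate Y: M = 7.59 MN·m per $
  candidate D: M = 4.10 MN·m per $
  candidate J: M = 0.355 MN·m per $
Candidate Q ranks first.

candidate Q, M = 172 MN·m per $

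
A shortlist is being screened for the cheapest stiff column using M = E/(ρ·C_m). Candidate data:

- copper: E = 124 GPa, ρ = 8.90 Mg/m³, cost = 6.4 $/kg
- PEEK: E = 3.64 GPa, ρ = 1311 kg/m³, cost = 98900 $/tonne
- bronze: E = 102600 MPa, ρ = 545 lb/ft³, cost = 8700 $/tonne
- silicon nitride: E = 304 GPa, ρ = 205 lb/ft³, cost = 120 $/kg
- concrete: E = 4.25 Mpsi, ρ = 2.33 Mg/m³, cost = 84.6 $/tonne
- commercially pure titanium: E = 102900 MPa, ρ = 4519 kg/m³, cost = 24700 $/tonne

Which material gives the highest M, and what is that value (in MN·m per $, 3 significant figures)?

In SI units:
  copper: E = 124.0 GPa, ρ = 8900 kg/m³, cost = 6.400 $/kg
  PEEK: E = 3.640 GPa, ρ = 1311 kg/m³, cost = 98.90 $/kg
  bronze: E = 102.6 GPa, ρ = 8730 kg/m³, cost = 8.700 $/kg
  silicon nitride: E = 304.0 GPa, ρ = 3284 kg/m³, cost = 120.0 $/kg
  concrete: E = 29.30 GPa, ρ = 2330 kg/m³, cost = 0.08460 $/kg
  commercially pure titanium: E = 102.9 GPa, ρ = 4519 kg/m³, cost = 24.70 $/kg
  concrete: M = 149 MN·m per $
  copper: M = 2.18 MN·m per $
  bronze: M = 1.35 MN·m per $
  commercially pure titanium: M = 0.922 MN·m per $
  silicon nitride: M = 0.771 MN·m per $
  PEEK: M = 0.0281 MN·m per $
Highest index: concrete.

concrete, M = 149 MN·m per $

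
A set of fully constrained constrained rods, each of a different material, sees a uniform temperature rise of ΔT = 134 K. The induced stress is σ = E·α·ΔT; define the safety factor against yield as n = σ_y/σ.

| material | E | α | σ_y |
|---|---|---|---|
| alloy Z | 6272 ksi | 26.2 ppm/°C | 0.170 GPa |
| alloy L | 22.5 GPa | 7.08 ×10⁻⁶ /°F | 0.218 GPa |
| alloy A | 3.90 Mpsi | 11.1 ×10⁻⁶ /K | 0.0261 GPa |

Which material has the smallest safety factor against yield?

alloy A

Converting E to GPa, α to ×10⁻⁶/K, σ_y to MPa, then σ and n for each:
  alloy Z: E = 43.24, α = 26.2, σ_y = 170.0 → σ = 152 MPa, n = 1.12
  alloy L: E = 22.50, α = 12.7, σ_y = 218.0 → σ = 38.4 MPa, n = 5.67
  alloy A: E = 26.89, α = 11.1, σ_y = 26.10 → σ = 40.0 MPa, n = 0.653
The minimum is alloy A at n = 0.653.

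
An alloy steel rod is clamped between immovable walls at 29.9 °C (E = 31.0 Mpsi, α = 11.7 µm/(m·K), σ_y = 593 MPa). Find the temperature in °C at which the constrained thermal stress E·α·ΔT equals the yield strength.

267 °C

E = 31.0 Mpsi = 213.7 GPa.
E·α·ΔT = 593.0 MPa ⇒ ΔT = 593.0 / (213.7×10³ × 11.7×10⁻⁶) = 237.1 K.
T = 29.9 + 237.1 = 267.0 °C.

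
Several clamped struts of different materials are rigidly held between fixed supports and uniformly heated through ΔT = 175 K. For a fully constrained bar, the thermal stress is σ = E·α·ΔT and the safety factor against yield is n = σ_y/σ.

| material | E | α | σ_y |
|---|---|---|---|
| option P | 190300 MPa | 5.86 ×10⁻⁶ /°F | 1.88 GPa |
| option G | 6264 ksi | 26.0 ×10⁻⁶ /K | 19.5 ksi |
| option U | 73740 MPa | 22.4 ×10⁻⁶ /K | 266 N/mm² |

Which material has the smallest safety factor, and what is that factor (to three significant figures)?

option G, n = 0.684

Converting E to GPa, α to ×10⁻⁶/K, σ_y to MPa, then σ and n for each:
  option P: E = 190.3, α = 10.5, σ_y = 1880 → σ = 351 MPa, n = 5.35
  option G: E = 43.19, α = 26.0, σ_y = 134.4 → σ = 197 MPa, n = 0.684
  option U: E = 73.74, α = 22.4, σ_y = 266.0 → σ = 289 MPa, n = 0.920
Option G has the lowest safety factor, n = 0.684.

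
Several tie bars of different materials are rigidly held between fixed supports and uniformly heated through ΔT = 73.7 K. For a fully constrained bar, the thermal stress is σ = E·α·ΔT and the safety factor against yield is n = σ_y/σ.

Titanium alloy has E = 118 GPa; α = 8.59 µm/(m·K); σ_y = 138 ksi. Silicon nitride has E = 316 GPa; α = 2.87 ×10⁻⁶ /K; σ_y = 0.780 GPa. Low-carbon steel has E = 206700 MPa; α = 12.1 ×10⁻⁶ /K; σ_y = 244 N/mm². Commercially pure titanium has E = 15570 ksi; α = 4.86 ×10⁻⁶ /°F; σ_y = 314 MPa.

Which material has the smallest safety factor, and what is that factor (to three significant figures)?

low-carbon steel, n = 1.32

With everything in SI (GPa, ×10⁻⁶/K, MPa):
  titanium alloy: E = 118.0, α = 8.59, σ_y = 951.5 → σ = 74.7 MPa, n = 12.7
  silicon nitride: E = 316.0, α = 2.87, σ_y = 780.0 → σ = 66.8 MPa, n = 11.7
  low-carbon steel: E = 206.7, α = 12.1, σ_y = 244.0 → σ = 184 MPa, n = 1.32
  commercially pure titanium: E = 107.4, α = 8.75, σ_y = 314.0 → σ = 69.2 MPa, n = 4.54
The minimum is low-carbon steel at n = 1.32.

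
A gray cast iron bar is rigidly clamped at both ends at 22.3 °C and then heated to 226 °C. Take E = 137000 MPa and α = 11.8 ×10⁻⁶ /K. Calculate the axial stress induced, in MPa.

E = 137000 MPa = 137.0 GPa.
ΔT = 203.7 K. Constrained thermal stress σ = E·α·ΔT = 137.0×10³ MPa × 11.8×10⁻⁶ × 203.7 = 329 MPa (compressive).

329 MPa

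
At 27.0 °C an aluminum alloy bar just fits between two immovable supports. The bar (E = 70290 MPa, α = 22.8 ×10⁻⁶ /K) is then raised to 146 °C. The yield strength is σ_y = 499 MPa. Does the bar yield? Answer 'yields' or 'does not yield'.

does not yield

E = 70290 MPa = 70.29 GPa.
ΔT = 119.0 K. Constrained thermal stress σ = E·α·ΔT = 70.29×10³ MPa × 22.8×10⁻⁶ × 119.0 = 191 MPa (compressive).
Compare to σ_y = 499 MPa: σ < σ_y, so it does not yield.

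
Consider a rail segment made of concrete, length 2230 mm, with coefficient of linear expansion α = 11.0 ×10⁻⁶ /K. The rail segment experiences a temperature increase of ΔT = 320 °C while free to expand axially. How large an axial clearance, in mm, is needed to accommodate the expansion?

7.85 mm

ΔL = α·L₀·ΔT = 11.0×10⁻⁶ × 2230 mm × 320.0 K = 7.85 mm.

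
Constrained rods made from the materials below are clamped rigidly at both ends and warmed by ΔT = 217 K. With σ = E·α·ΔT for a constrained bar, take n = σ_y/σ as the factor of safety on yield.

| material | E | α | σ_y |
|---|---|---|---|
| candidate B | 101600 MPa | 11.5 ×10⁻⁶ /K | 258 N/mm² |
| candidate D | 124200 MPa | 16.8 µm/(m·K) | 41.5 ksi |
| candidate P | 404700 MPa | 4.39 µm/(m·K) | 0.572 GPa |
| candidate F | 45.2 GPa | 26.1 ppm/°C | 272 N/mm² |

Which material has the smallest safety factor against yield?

candidate D

Per material, after unit conversion:
  candidate B: E = 101.6, α = 11.5, σ_y = 258.0 → σ = 254 MPa, n = 1.02
  candidate D: E = 124.2, α = 16.8, σ_y = 286.1 → σ = 453 MPa, n = 0.632
  candidate P: E = 404.7, α = 4.39, σ_y = 572.0 → σ = 386 MPa, n = 1.48
  candidate F: E = 45.20, α = 26.1, σ_y = 272.0 → σ = 256 MPa, n = 1.06
Smallest n: candidate D with n = 0.632.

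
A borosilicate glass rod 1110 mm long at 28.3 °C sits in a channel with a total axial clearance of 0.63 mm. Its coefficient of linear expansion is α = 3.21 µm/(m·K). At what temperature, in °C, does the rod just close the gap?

α·L₀·ΔT = 0.63 mm ⇒ ΔT = 0.63 / (3.21×10⁻⁶ × 1110.0) = 176.8 K.
T = 28.3 + 176.8 = 205.1 °C.

205 °C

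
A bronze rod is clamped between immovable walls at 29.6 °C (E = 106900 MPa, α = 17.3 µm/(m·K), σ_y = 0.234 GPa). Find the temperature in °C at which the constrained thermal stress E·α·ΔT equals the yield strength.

E = 106900 MPa = 106.9 GPa.
σ_y = 0.234 GPa = 234.0 MPa.
E·α·ΔT = 234.0 MPa ⇒ ΔT = 234.0 / (106.9×10³ × 17.3×10⁻⁶) = 126.5 K.
T = 29.6 + 126.5 = 156.1 °C.

156 °C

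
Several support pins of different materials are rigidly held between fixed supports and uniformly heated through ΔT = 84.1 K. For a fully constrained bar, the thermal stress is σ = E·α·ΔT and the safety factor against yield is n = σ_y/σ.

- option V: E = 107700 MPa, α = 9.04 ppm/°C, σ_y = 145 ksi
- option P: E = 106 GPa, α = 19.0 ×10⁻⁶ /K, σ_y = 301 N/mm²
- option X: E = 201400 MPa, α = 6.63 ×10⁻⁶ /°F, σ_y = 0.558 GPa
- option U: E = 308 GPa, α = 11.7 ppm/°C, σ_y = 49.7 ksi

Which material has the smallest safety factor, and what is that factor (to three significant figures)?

Converting E to GPa, α to ×10⁻⁶/K, σ_y to MPa, then σ and n for each:
  option V: E = 107.7, α = 9.04, σ_y = 999.7 → σ = 81.9 MPa, n = 12.2
  option P: E = 106.0, α = 19.0, σ_y = 301.0 → σ = 169 MPa, n = 1.78
  option X: E = 201.4, α = 11.9, σ_y = 558.0 → σ = 202 MPa, n = 2.76
  option U: E = 308.0, α = 11.7, σ_y = 342.7 → σ = 303 MPa, n = 1.13
Smallest n: option U with n = 1.13.

option U, n = 1.13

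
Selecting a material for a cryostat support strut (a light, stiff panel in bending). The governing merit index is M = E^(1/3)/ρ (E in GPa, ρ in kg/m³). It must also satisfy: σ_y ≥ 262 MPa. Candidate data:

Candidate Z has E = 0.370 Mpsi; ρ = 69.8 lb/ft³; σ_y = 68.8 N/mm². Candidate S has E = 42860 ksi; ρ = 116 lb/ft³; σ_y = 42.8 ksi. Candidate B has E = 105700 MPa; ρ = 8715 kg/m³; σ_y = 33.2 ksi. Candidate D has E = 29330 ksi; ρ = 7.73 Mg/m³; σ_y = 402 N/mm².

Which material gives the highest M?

Screen on constraints: σ_y ≥ 262 MPa. Survivors: candidate S, candidate D.
Putting every candidate on a common basis:
  candidate S: E = 295.5 GPa, ρ = 1858 kg/m³
  candidate D: E = 202.2 GPa, ρ = 7730 kg/m³
  candidate S: M = 3.58×10⁻³
  candidate D: M = 0.759×10⁻³
Candidate S has the largest M.

candidate S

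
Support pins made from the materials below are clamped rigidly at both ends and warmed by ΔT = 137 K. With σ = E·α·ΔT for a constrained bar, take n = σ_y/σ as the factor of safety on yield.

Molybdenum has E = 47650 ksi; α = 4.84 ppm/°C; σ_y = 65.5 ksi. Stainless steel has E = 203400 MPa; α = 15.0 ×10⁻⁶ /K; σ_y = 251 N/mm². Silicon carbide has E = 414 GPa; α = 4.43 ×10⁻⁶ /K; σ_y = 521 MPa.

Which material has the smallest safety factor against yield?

stainless steel

Converting E to GPa, α to ×10⁻⁶/K, σ_y to MPa, then σ and n for each:
  molybdenum: E = 328.5, α = 4.84, σ_y = 451.6 → σ = 218 MPa, n = 2.07
  stainless steel: E = 203.4, α = 15.0, σ_y = 251.0 → σ = 418 MPa, n = 0.600
  silicon carbide: E = 414.0, α = 4.43, σ_y = 521.0 → σ = 251 MPa, n = 2.07
The minimum is stainless steel at n = 0.600.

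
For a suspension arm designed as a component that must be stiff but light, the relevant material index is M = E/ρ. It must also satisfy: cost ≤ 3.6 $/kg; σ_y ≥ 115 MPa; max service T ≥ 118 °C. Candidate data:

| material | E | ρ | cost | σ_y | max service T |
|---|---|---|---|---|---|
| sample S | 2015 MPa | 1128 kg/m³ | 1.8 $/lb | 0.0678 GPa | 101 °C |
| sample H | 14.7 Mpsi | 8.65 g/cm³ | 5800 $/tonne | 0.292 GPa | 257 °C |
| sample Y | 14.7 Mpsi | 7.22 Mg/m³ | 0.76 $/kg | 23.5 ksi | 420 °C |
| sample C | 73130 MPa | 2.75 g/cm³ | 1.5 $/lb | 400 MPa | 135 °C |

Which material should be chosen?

sample C

Screen on constraints: cost ≤ 3.6 $/kg; σ_y ≥ 115 MPa; max service T ≥ 118 °C. Survivors: sample Y, sample C.
Convert each candidate to consistent units, then evaluate M:
  sample Y: E = 101.4 GPa, ρ = 7220 kg/m³
  sample C: E = 73.13 GPa, ρ = 2750 kg/m³
  sample C: M = 26.6 MN·m/kg
  sample Y: M = 14.0 MN·m/kg
Sample C ranks first.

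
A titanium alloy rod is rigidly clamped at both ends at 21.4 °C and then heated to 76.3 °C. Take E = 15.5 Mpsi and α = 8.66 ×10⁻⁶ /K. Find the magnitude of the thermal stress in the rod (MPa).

50.8 MPa

E = 15.5 Mpsi = 106.9 GPa.
ΔT = 54.90 K. Constrained thermal stress σ = E·α·ΔT = 106.9×10³ MPa × 8.66×10⁻⁶ × 54.90 = 50.8 MPa (compressive).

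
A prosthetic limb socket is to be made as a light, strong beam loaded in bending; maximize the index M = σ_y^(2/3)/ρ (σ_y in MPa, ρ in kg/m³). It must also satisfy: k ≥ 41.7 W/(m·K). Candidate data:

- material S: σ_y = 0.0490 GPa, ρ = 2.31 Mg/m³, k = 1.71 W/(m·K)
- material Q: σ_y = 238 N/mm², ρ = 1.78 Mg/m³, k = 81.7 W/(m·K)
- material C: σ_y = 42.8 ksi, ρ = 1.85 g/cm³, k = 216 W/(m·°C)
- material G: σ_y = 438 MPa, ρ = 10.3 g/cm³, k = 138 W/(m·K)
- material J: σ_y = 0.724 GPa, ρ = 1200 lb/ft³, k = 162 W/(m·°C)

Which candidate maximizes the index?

material C

Screen on constraints: k ≥ 41.7 W/(m·K). Survivors: material Q, material C, material G, material J.
After converting to SI:
  material Q: σ_y = 238.0 MPa, ρ = 1780 kg/m³
  material C: σ_y = 295.1 MPa, ρ = 1850 kg/m³
  material G: σ_y = 438.0 MPa, ρ = 10300 kg/m³
  material J: σ_y = 724.0 MPa, ρ = 19220 kg/m³
  material C: M = 24.0×10⁻³
  material Q: M = 21.6×10⁻³
  material G: M = 5.60×10⁻³
  material J: M = 4.19×10⁻³
Highest index: material C.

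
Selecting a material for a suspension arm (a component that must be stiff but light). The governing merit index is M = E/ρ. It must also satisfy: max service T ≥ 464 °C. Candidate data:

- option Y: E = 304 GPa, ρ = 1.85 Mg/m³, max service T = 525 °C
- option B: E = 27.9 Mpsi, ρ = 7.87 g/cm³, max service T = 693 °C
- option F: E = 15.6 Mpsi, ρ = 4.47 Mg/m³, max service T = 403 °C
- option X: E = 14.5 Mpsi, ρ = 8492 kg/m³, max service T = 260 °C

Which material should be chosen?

option Y

Screen on constraints: max service T ≥ 464 °C. Survivors: option Y, option B.
In SI units:
  option Y: E = 304.0 GPa, ρ = 1850 kg/m³
  option B: E = 192.4 GPa, ρ = 7870 kg/m³
  option Y: M = 164 MN·m/kg
  option B: M = 24.4 MN·m/kg
Highest index: option Y.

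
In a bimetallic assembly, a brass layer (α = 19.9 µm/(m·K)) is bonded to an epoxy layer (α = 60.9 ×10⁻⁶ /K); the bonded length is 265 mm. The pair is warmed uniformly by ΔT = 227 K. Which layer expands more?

epoxy

α(brass) = 19.9×10⁻⁶/K vs α(epoxy) = 60.9×10⁻⁶/K.
Higher α expands more for the same ΔT: epoxy.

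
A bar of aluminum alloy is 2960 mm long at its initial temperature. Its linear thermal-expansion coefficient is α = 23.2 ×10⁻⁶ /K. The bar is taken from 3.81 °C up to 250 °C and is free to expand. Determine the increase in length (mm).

16.9 mm

ΔT = 250 − 3.81 = 246.2 K.
ΔL = α·L₀·ΔT = 23.2×10⁻⁶ × 2960 mm × 246.2 K = 16.9 mm.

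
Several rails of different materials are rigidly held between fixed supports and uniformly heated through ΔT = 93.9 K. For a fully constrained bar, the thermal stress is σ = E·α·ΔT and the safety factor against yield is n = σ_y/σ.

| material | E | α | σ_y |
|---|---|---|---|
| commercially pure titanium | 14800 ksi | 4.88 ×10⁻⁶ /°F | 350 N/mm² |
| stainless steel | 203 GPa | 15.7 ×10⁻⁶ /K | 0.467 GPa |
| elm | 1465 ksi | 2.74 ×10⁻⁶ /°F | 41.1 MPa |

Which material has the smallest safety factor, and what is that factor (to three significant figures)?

stainless steel, n = 1.56

With everything in SI (GPa, ×10⁻⁶/K, MPa):
  commercially pure titanium: E = 102.0, α = 8.78, σ_y = 350.0 → σ = 84.2 MPa, n = 4.16
  stainless steel: E = 203.0, α = 15.7, σ_y = 467.0 → σ = 299 MPa, n = 1.56
  elm: E = 10.10, α = 4.93, σ_y = 41.10 → σ = 4.68 MPa, n = 8.79
The minimum is stainless steel at n = 1.56.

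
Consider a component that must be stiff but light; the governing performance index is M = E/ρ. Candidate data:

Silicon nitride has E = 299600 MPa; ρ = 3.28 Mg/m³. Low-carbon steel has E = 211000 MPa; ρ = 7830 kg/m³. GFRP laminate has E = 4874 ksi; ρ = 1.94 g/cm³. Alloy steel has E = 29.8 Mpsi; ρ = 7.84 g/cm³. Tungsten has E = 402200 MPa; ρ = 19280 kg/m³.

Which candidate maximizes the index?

Normalizing units and computing the index:
  silicon nitride: E = 299.6 GPa, ρ = 3280 kg/m³
  low-carbon steel: E = 211.0 GPa, ρ = 7830 kg/m³
  GFRP laminate: E = 33.61 GPa, ρ = 1940 kg/m³
  alloy steel: E = 205.5 GPa, ρ = 7840 kg/m³
  tungsten: E = 402.2 GPa, ρ = 19280 kg/m³
  silicon nitride: M = 91.3 MN·m/kg
  low-carbon steel: M = 26.9 MN·m/kg
  alloy steel: M = 26.2 MN·m/kg
  tungsten: M = 20.9 MN·m/kg
  GFRP laminate: M = 17.3 MN·m/kg
Highest index: silicon nitride.

silicon nitride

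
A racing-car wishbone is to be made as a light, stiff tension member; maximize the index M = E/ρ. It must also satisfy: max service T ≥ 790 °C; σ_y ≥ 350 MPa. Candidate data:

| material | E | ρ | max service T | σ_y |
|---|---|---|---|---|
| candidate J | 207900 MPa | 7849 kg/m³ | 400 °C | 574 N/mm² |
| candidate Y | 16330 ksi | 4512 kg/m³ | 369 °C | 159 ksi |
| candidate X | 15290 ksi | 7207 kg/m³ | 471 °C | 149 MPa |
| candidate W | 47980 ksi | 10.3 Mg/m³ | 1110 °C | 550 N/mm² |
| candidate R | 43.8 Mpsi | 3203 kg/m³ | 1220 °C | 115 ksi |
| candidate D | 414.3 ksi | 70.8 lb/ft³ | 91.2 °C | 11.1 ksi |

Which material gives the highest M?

candidate R

Screen on constraints: max service T ≥ 790 °C; σ_y ≥ 350 MPa. Survivors: candidate W, candidate R.
After converting to SI:
  candidate W: E = 330.8 GPa, ρ = 10300 kg/m³
  candidate R: E = 302.0 GPa, ρ = 3203 kg/m³
  candidate R: M = 94.3 MN·m/kg
  candidate W: M = 32.1 MN·m/kg
The maximum is for candidate R.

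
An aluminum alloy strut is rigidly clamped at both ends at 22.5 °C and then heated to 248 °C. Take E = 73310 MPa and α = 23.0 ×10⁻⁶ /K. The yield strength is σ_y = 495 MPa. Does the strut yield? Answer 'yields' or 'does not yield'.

E = 73310 MPa = 73.31 GPa.
ΔT = 225.5 K. Constrained thermal stress σ = E·α·ΔT = 73.31×10³ MPa × 23.0×10⁻⁶ × 225.5 = 380 MPa (compressive).
Compare to σ_y = 495 MPa: σ < σ_y, so it does not yield.

does not yield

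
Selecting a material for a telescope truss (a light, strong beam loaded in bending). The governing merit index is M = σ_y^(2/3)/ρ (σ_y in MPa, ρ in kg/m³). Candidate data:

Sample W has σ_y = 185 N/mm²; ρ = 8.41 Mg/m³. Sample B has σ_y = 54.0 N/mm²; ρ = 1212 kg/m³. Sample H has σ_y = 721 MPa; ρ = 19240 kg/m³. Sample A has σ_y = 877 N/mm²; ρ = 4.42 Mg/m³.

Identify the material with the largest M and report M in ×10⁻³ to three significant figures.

Convert each candidate to consistent units, then evaluate M:
  sample W: σ_y = 185.0 MPa, ρ = 8410 kg/m³
  sample B: σ_y = 54.00 MPa, ρ = 1212 kg/m³
  sample H: σ_y = 721.0 MPa, ρ = 19240 kg/m³
  sample A: σ_y = 877.0 MPa, ρ = 4420 kg/m³
  sample A: M = 20.7×10⁻³
  sample B: M = 11.8×10⁻³
  sample H: M = 4.18×10⁻³
  sample W: M = 3.86×10⁻³
Highest index: sample A.

sample A, M = 20.7×10⁻³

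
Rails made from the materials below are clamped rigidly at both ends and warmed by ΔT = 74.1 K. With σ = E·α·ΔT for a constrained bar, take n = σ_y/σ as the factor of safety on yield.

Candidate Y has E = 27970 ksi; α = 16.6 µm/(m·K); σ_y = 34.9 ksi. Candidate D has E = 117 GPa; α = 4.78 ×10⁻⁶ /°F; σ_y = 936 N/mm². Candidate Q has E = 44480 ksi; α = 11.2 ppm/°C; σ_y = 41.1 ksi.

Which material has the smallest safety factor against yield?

candidate Y

In consistent units (E in GPa, α in ×10⁻⁶/K, σ_y in MPa):
  candidate Y: E = 192.8, α = 16.6, σ_y = 240.6 → σ = 237 MPa, n = 1.01
  candidate D: E = 117.0, α = 8.60, σ_y = 936.0 → σ = 74.6 MPa, n = 12.5
  candidate Q: E = 306.7, α = 11.2, σ_y = 283.4 → σ = 255 MPa, n = 1.11
Smallest n: candidate Y with n = 1.01.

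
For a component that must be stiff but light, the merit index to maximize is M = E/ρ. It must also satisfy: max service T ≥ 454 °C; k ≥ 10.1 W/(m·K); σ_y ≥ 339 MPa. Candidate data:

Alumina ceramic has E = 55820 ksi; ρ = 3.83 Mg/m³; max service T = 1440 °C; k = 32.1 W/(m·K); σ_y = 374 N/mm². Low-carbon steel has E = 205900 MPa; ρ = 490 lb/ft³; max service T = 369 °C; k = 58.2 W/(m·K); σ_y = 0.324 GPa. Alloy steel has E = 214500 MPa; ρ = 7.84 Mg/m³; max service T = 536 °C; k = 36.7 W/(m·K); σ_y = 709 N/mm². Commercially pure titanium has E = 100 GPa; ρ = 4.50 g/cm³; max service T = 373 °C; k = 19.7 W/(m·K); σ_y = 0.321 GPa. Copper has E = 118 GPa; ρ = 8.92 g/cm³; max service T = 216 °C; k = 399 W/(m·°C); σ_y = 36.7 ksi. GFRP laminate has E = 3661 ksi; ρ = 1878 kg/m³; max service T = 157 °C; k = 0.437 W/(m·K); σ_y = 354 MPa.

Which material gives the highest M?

alumina ceramic

Screen on constraints: max service T ≥ 454 °C; k ≥ 10.1 W/(m·K); σ_y ≥ 339 MPa. Survivors: alumina ceramic, alloy steel.
Putting every candidate on a common basis:
  alumina ceramic: E = 384.9 GPa, ρ = 3830 kg/m³
  alloy steel: E = 214.5 GPa, ρ = 7840 kg/m³
  alumina ceramic: M = 100 MN·m/kg
  alloy steel: M = 27.4 MN·m/kg
Highest index: alumina ceramic.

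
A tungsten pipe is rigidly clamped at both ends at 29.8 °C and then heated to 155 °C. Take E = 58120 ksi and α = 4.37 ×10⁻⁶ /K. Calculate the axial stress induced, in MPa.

E = 58120 ksi = 400.7 GPa.
ΔT = 125.2 K. Constrained thermal stress σ = E·α·ΔT = 400.7×10³ MPa × 4.37×10⁻⁶ × 125.2 = 219 MPa (compressive).

219 MPa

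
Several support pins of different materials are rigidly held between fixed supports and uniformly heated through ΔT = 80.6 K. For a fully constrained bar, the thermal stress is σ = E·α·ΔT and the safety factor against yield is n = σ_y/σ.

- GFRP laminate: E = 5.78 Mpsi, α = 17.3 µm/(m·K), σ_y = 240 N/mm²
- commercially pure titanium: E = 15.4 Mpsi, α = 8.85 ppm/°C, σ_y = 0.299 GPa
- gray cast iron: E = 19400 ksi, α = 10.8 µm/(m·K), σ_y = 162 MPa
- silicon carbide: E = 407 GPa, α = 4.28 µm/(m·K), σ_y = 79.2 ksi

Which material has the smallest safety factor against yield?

gray cast iron

With everything in SI (GPa, ×10⁻⁶/K, MPa):
  GFRP laminate: E = 39.85, α = 17.3, σ_y = 240.0 → σ = 55.6 MPa, n = 4.32
  commercially pure titanium: E = 106.2, α = 8.85, σ_y = 299.0 → σ = 75.7 MPa, n = 3.95
  gray cast iron: E = 133.8, α = 10.8, σ_y = 162.0 → σ = 116 MPa, n = 1.39
  silicon carbide: E = 407.0, α = 4.28, σ_y = 546.1 → σ = 140 MPa, n = 3.89
Gray cast iron has the lowest safety factor, n = 1.39.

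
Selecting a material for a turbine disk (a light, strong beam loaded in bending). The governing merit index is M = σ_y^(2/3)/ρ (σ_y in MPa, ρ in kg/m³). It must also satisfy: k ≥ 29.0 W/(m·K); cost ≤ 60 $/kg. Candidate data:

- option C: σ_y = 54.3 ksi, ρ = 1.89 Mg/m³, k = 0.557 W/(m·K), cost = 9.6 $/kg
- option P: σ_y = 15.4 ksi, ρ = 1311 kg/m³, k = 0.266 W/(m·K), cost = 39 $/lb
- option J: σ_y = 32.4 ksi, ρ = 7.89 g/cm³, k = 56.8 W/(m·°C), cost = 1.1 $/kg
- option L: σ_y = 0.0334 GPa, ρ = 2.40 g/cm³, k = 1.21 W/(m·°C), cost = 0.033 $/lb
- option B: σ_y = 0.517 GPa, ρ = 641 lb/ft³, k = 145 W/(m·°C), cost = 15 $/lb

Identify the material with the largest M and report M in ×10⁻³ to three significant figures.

option B, M = 6.27×10⁻³

Screen on constraints: k ≥ 29.0 W/(m·K); cost ≤ 60 $/kg. Survivors: option J, option B.
Putting every candidate on a common basis:
  option J: σ_y = 223.4 MPa, ρ = 7890 kg/m³
  option B: σ_y = 517.0 MPa, ρ = 10270 kg/m³
  option B: M = 6.27×10⁻³
  option J: M = 4.67×10⁻³
Option B ranks first.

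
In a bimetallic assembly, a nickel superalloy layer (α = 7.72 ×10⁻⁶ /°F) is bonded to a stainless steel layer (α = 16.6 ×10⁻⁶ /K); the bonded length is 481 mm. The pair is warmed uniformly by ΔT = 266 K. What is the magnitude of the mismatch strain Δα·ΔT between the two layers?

7.19×10⁻⁴

nickel superalloy: α = 7.72×10⁻⁶/°F × 9/5 = 13.9×10⁻⁶/K.
Δα = |13.9 − 16.6|×10⁻⁶/K = 2.70×10⁻⁶/K.
Mismatch strain = Δα·ΔT = 2.70×10⁻⁶ × 266.0 = 7.19×10⁻⁴.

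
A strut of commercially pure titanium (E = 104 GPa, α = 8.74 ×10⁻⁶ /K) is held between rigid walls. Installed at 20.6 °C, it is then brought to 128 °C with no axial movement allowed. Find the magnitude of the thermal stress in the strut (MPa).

97.6 MPa

ΔT = 107.4 K. Constrained thermal stress σ = E·α·ΔT = 104.0×10³ MPa × 8.74×10⁻⁶ × 107.4 = 97.6 MPa (compressive).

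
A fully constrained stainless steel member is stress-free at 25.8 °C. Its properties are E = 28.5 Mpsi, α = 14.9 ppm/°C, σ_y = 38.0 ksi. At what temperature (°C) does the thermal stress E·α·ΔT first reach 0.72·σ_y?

90.2 °C

E = 28.5 Mpsi = 196.5 GPa.
σ_y = 38.0 ksi = 262.0 MPa.
E·α·ΔT = 188.6 MPa ⇒ ΔT = 188.6 / (196.5×10³ × 14.9×10⁻⁶) = 64.43 K.
T = 25.8 + 64.43 = 90.23 °C.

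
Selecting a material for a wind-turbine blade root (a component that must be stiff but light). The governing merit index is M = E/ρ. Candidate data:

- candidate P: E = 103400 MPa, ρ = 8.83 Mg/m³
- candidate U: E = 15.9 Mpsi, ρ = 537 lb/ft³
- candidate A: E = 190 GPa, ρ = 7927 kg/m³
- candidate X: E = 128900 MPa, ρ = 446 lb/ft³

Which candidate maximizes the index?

candidate A

Convert each candidate to consistent units, then evaluate M:
  candidate P: E = 103.4 GPa, ρ = 8830 kg/m³
  candidate U: E = 109.6 GPa, ρ = 8602 kg/m³
  candidate A: E = 190.0 GPa, ρ = 7927 kg/m³
  candidate X: E = 128.9 GPa, ρ = 7144 kg/m³
  candidate A: M = 24.0 MN·m/kg
  candidate X: M = 18.0 MN·m/kg
  candidate U: M = 12.7 MN·m/kg
  candidate P: M = 11.7 MN·m/kg
Candidate A has the largest M.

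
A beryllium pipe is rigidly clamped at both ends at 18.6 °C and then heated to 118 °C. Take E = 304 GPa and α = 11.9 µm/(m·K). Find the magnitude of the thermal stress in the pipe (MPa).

ΔT = 99.40 K. Constrained thermal stress σ = E·α·ΔT = 304.0×10³ MPa × 11.9×10⁻⁶ × 99.40 = 360 MPa (compressive).

360 MPa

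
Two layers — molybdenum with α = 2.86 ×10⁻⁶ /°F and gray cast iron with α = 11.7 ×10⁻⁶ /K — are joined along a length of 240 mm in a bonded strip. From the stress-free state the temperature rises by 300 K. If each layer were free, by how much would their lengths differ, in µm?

472 µm

molybdenum: α = 2.86×10⁻⁶/°F × 9/5 = 5.15×10⁻⁶/K.
Δα = |5.15 − 11.7|×10⁻⁶/K = 6.55×10⁻⁶/K.
ΔL_mismatch = Δα·L·ΔT = 6.55×10⁻⁶ × 240.0 mm × 300.0 K = 472 µm.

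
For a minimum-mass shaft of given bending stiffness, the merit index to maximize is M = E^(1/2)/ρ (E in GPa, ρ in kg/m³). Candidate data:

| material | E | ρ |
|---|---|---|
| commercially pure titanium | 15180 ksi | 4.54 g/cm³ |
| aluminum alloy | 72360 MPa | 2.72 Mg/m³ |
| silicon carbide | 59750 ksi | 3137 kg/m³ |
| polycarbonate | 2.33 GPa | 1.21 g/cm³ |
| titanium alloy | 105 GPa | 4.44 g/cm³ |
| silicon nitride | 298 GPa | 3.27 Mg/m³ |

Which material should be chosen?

In SI units:
  commercially pure titanium: E = 104.7 GPa, ρ = 4540 kg/m³
  aluminum alloy: E = 72.36 GPa, ρ = 2720 kg/m³
  silicon carbide: E = 412.0 GPa, ρ = 3137 kg/m³
  polycarbonate: E = 2.330 GPa, ρ = 1210 kg/m³
  titanium alloy: E = 105.0 GPa, ρ = 4440 kg/m³
  silicon nitride: E = 298.0 GPa, ρ = 3270 kg/m³
  silicon carbide: M = 6.47×10⁻³
  silicon nitride: M = 5.28×10⁻³
  aluminum alloy: M = 3.13×10⁻³
  titanium alloy: M = 2.31×10⁻³
  commercially pure titanium: M = 2.25×10⁻³
  polycarbonate: M = 1.26×10⁻³
Highest index: silicon carbide.

silicon carbide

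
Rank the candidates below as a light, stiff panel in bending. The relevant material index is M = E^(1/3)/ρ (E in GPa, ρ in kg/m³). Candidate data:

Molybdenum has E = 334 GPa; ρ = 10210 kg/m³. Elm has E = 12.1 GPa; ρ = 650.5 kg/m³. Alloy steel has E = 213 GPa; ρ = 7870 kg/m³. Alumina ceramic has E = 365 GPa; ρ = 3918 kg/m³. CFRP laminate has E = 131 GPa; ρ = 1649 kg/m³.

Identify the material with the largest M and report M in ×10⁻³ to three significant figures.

Evaluate M for each candidate:
  elm: M = 3.53×10⁻³
  CFRP laminate: M = 3.08×10⁻³
  alumina ceramic: M = 1.82×10⁻³
  alloy steel: M = 0.759×10⁻³
  molybdenum: M = 0.680×10⁻³
Highest index: elm.

elm, M = 3.53×10⁻³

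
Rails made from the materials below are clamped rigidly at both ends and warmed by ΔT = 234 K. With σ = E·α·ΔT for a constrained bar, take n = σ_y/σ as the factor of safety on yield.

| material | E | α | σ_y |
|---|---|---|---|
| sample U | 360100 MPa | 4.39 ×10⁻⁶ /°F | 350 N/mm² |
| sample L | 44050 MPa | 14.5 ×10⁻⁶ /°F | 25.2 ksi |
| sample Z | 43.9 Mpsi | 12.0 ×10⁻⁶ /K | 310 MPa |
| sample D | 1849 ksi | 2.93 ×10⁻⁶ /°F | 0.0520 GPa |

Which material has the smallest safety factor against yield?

sample Z

Converting E to GPa, α to ×10⁻⁶/K, σ_y to MPa, then σ and n for each:
  sample U: E = 360.1, α = 7.90, σ_y = 350.0 → σ = 666 MPa, n = 0.526
  sample L: E = 44.05, α = 26.1, σ_y = 173.7 → σ = 269 MPa, n = 0.646
  sample Z: E = 302.7, α = 12.0, σ_y = 310.0 → σ = 850 MPa, n = 0.365
  sample D: E = 12.75, α = 5.27, σ_y = 52.00 → σ = 15.7 MPa, n = 3.31
Smallest n: sample Z with n = 0.365.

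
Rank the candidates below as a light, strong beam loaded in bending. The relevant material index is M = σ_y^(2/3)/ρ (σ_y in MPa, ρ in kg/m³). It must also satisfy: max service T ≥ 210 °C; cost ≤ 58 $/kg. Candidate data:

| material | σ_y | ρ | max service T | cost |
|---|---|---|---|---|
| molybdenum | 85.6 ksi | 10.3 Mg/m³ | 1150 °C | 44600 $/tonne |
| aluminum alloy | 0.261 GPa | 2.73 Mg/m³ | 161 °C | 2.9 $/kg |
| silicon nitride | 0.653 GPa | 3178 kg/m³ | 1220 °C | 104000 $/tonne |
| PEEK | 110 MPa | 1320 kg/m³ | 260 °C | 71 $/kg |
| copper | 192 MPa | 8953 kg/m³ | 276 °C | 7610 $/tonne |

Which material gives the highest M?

Screen on constraints: max service T ≥ 210 °C; cost ≤ 58 $/kg. Survivors: molybdenum, copper.
After converting to SI:
  molybdenum: σ_y = 590.2 MPa, ρ = 10300 kg/m³
  copper: σ_y = 192.0 MPa, ρ = 8953 kg/m³
  molybdenum: M = 6.83×10⁻³
  copper: M = 3.72×10⁻³
Molybdenum ranks first.

molybdenum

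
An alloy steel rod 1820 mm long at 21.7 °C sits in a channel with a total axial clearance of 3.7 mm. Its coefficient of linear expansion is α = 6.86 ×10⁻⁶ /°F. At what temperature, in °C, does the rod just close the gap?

α = 6.86×10⁻⁶/°F × 9/5 = 12.3×10⁻⁶/K.
α·L₀·ΔT = 3.7 mm ⇒ ΔT = 3.7 / (12.3×10⁻⁶ × 1820.0) = 164.6 K.
T = 21.7 + 164.6 = 186.3 °C.

186 °C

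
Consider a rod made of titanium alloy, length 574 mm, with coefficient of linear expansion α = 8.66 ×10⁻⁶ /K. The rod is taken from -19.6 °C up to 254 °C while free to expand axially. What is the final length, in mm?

575.36 mm

ΔT = 254 − (-19.6) = 273.6 K.
ΔL = α·L₀·ΔT = 8.66×10⁻⁶ × 574 mm × 273.6 K = 1.36 mm.
L = L₀ + ΔL = 574 + 1.36 = 575.36 mm.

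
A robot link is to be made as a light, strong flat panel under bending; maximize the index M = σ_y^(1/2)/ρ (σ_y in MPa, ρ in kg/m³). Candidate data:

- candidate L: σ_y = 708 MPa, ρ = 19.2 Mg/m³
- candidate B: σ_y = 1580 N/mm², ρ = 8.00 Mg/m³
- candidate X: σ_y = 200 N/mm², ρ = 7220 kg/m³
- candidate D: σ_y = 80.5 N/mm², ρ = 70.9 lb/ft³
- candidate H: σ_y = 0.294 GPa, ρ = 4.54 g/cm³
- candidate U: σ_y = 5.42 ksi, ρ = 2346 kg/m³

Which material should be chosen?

candidate D

Normalizing units and computing the index:
  candidate L: σ_y = 708.0 MPa, ρ = 19200 kg/m³
  candidate B: σ_y = 1580 MPa, ρ = 8000 kg/m³
  candidate X: σ_y = 200.0 MPa, ρ = 7220 kg/m³
  candidate D: σ_y = 80.50 MPa, ρ = 1136 kg/m³
  candidate H: σ_y = 294.0 MPa, ρ = 4540 kg/m³
  candidate U: σ_y = 37.37 MPa, ρ = 2346 kg/m³
  candidate D: M = 7.90×10⁻³
  candidate B: M = 4.97×10⁻³
  candidate H: M = 3.78×10⁻³
  candidate U: M = 2.61×10⁻³
  candidate X: M = 1.96×10⁻³
  candidate L: M = 1.39×10⁻³
The maximum is for candidate D.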